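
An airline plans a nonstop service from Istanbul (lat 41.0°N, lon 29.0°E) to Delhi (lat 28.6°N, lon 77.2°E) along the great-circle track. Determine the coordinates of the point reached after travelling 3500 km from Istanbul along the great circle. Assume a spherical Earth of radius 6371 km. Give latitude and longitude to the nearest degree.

≈ lat 33°N, lon 68°E

Write both endpoints as unit vectors p₁, p₂ with components (cos φ cos λ, cos φ sin λ, sin φ).
The central angle between the endpoints is δ = arccos(p₁·p₂) ≈ 0.714 rad (40.9°). The total great-circle distance is δ·R ≈ 0.714 × 6371 ≈ 4549 km, so the target fraction is f = 3500/4549 ≈ 0.769.
Interpolate at f ≈ 0.769 with slerp weights a = sin((1−f)δ)/sin δ ≈ 0.250, b = sin(fδ)/sin δ ≈ 0.797.
p = a·p₁ + b·p₂ ≈ (0.320, 0.774, 0.546); φ = arcsin(p_z) ≈ 33.09°, λ = atan2(p_y, p_x) ≈ 67.52°.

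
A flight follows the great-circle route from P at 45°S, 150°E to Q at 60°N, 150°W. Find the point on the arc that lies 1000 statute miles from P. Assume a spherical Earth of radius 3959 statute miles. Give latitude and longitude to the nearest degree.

Convert each endpoint to a unit vector on the sphere (x = cos φ cos λ, y = cos φ sin λ, z = sin φ).
The central angle between the endpoints is δ = arccos(p₁·p₂) ≈ 2.021 rad (115.8°). The total great-circle distance is δ·R ≈ 2.021 × 3959 ≈ 8003 mi, so the target fraction is f = 1000/8003 ≈ 0.125.
Interpolate at f ≈ 0.125 with slerp weights a = sin((1−f)δ)/sin δ ≈ 1.089, b = sin(fδ)/sin δ ≈ 0.278.
p = a·p₁ + b·p₂ ≈ (-0.787, 0.316, -0.530); φ = arcsin(p_z) ≈ -31.99°, λ = atan2(p_y, p_x) ≈ 158.15°.

≈ 32°S, 158°E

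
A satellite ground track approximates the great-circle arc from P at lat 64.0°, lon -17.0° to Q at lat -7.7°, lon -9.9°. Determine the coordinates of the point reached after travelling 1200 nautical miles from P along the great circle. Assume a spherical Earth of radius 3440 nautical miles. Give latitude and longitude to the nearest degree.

The haversine formula gives a central angle δ ≈ 1.255 rad (71.9°) between the endpoints. The total great-circle distance is δ·R ≈ 1.255 × 3440 ≈ 4317 nmi, so the target fraction is f = 1200/4317 ≈ 0.278.
Interpolate at f ≈ 0.278 with slerp weights a = sin((1−f)δ)/sin δ ≈ 0.828, b = sin(fδ)/sin δ ≈ 0.360.
p = a·p₁ + b·p₂ ≈ (0.698, -0.167, 0.696); φ = arcsin(p_z) ≈ 44.11°, λ = atan2(p_y, p_x) ≈ -13.48°.

≈ lat 44°, lon -13°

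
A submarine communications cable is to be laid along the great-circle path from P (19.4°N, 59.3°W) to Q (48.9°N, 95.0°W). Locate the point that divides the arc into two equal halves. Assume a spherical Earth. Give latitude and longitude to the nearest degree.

From cos δ = sin φ₁ sin φ₂ + cos φ₁ cos φ₂ cos Δλ, the central angle is δ ≈ 0.717 rad (41.1°).
Interpolate at f = 1/2 with slerp weights a = sin((1−f)δ)/sin δ ≈ 0.534, b = sin(fδ)/sin δ ≈ 0.534.
p = a·p₁ + b·p₂ ≈ (0.227, -0.783, 0.580); φ = arcsin(p_z) ≈ 35.43°, λ = atan2(p_y, p_x) ≈ -73.86°.

≈ (35°N, 74°W)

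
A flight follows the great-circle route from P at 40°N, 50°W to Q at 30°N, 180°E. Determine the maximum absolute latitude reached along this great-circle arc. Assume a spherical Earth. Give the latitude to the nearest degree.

The great circle lies in the plane with unit normal n̂ = (p₁ × p₂)/|p₁ × p₂|.
Here n̂_z ≈ -0.511; the vertex latitude is φ_max = arccos|n̂_z| ≈ 59.3°.
Check via Clairaut: cos φ_max = |cos φ₁| · sin C = cos(40.0°)·sin(41.8°) ≈ 0.511, again giving ≈ 59.3°.

≈ 59°N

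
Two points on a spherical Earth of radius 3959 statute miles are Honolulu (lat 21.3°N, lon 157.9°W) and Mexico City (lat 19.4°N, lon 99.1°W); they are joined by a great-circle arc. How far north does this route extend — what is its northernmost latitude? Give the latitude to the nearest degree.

≈ 23°N

The great circle lies in the plane with unit normal n̂ = (p₁ × p₂)/|p₁ × p₂|.
Here n̂_z ≈ +0.919; the vertex latitude is φ_max = arccos|n̂_z| ≈ 23.2°.
Check via Clairaut: cos φ_max = |cos φ₁| · sin C = cos(21.3°)·sin(80.7°) ≈ 0.919, again giving ≈ 23.2°.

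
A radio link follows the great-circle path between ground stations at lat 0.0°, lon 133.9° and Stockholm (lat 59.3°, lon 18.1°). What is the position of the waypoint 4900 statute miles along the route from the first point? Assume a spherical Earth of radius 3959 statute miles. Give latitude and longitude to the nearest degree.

The haversine formula gives a central angle δ ≈ 1.795 rad (102.8°) between the endpoints. The total great-circle distance is δ·R ≈ 1.795 × 3959 ≈ 7106 mi, so the target fraction is f = 4900/7106 ≈ 0.690.
Interpolate at f ≈ 0.690 with slerp weights a = sin((1−f)δ)/sin δ ≈ 0.542, b = sin(fδ)/sin δ ≈ 0.969.
p = a·p₁ + b·p₂ ≈ (0.094, 0.545, 0.833); φ = arcsin(p_z) ≈ 56.45°, λ = atan2(p_y, p_x) ≈ 80.18°.

≈ lat 56°, lon 80°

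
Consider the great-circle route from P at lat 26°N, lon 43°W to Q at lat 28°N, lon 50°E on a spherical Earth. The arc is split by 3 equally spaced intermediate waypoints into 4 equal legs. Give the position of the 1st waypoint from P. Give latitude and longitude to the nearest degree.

The haversine formula gives a central angle δ ≈ 1.406 rad (80.5°) between the endpoints.
Interpolate at f = 1/4 with slerp weights a = sin((1−f)δ)/sin δ ≈ 0.882, b = sin(fδ)/sin δ ≈ 0.349.
p = a·p₁ + b·p₂ ≈ (0.778, -0.304, 0.550); φ = arcsin(p_z) ≈ 33.39°, λ = atan2(p_y, p_x) ≈ -21.37°.

≈ lat 33°N, lon 21°W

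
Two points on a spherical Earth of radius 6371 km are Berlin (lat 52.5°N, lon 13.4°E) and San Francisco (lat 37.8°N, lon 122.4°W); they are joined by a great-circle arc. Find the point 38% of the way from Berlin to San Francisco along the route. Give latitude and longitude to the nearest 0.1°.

≈ lat 70.2°N, lon 44.5°W

Write both endpoints as unit vectors p₁, p₂ with components (cos φ cos λ, cos φ sin λ, sin φ).
The central angle between the endpoints is δ = arccos(p₁·p₂) ≈ 1.429 rad (81.9°).
Interpolate at f = 0.38 with slerp weights a = sin((1−f)δ)/sin δ ≈ 0.782, b = sin(fδ)/sin δ ≈ 0.522.
p = a·p₁ + b·p₂ ≈ (0.242, -0.238, 0.941); φ = arcsin(p_z) ≈ 70.15°, λ = atan2(p_y, p_x) ≈ -44.46°.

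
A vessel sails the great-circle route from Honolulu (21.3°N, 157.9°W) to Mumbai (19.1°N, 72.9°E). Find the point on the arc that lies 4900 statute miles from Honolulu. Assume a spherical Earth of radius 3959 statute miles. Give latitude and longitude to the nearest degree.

≈ 39°N, 120°E

From cos δ = sin φ₁ sin φ₂ + cos φ₁ cos φ₂ cos Δλ, the central angle is δ ≈ 2.024 rad (115.9°). The total great-circle distance is δ·R ≈ 2.024 × 3959 ≈ 8012 mi, so the target fraction is f = 4900/8012 ≈ 0.612.
Interpolate at f ≈ 0.612 with slerp weights a = sin((1−f)δ)/sin δ ≈ 0.787, b = sin(fδ)/sin δ ≈ 1.051.
p = a·p₁ + b·p₂ ≈ (-0.387, 0.673, 0.630); φ = arcsin(p_z) ≈ 39.03°, λ = atan2(p_y, p_x) ≈ 119.90°.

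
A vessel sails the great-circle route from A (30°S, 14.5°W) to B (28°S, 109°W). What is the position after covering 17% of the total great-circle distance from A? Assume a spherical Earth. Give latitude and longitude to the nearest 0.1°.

The haversine formula gives a central angle δ ≈ 1.395 rad (79.9°) between the endpoints.
Interpolate at f = 0.17 with slerp weights a = sin((1−f)δ)/sin δ ≈ 0.930, b = sin(fδ)/sin δ ≈ 0.239.
p = a·p₁ + b·p₂ ≈ (0.711, -0.401, -0.577); φ = arcsin(p_z) ≈ -35.25°, λ = atan2(p_y, p_x) ≈ -29.41°.

≈ (35.3°S, 29.4°W)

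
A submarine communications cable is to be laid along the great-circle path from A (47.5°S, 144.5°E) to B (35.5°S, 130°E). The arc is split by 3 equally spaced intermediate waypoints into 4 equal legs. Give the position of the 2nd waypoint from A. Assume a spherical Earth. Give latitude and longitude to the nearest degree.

≈ (42°S, 137°E)

Write both endpoints as unit vectors p₁, p₂ with components (cos φ cos λ, cos φ sin λ, sin φ).
The central angle between the endpoints is δ = arccos(p₁·p₂) ≈ 0.282 rad (16.1°).
Interpolate at f = 2/4 with slerp weights a = sin((1−f)δ)/sin δ ≈ 0.505, b = sin(fδ)/sin δ ≈ 0.505.
p = a·p₁ + b·p₂ ≈ (-0.542, 0.513, -0.666); φ = arcsin(p_z) ≈ -41.73°, λ = atan2(p_y, p_x) ≈ 136.57°.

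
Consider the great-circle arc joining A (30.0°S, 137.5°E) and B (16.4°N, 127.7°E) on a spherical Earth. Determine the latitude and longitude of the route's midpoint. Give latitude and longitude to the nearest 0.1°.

≈ (6.8°S, 132.3°E)

Write both endpoints as unit vectors p₁, p₂ with components (cos φ cos λ, cos φ sin λ, sin φ).
The central angle between the endpoints is δ = arccos(p₁·p₂) ≈ 0.826 rad (47.4°).
Interpolate at f = 1/2 with slerp weights a = sin((1−f)δ)/sin δ ≈ 0.546, b = sin(fδ)/sin δ ≈ 0.546.
p = a·p₁ + b·p₂ ≈ (-0.669, 0.734, -0.119); φ = arcsin(p_z) ≈ -6.82°, λ = atan2(p_y, p_x) ≈ 132.35°.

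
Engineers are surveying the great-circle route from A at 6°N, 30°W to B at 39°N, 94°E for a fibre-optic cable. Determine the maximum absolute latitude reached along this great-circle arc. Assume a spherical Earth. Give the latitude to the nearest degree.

The great circle lies in the plane with unit normal n̂ = (p₁ × p₂)/|p₁ × p₂|.
Here n̂_z ≈ +0.689; the vertex latitude is φ_max = arccos|n̂_z| ≈ 46.5°.

≈ 46°N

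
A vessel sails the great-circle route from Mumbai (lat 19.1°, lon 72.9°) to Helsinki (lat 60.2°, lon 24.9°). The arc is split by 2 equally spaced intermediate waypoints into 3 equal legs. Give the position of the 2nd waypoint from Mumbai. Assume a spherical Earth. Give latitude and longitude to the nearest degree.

Write both endpoints as unit vectors p₁, p₂ with components (cos φ cos λ, cos φ sin λ, sin φ).
The central angle between the endpoints is δ = arccos(p₁·p₂) ≈ 0.930 rad (53.3°).
Interpolate at f = 2/3 with slerp weights a = sin((1−f)δ)/sin δ ≈ 0.381, b = sin(fδ)/sin δ ≈ 0.725.
p = a·p₁ + b·p₂ ≈ (0.432, 0.495, 0.753); φ = arcsin(p_z) ≈ 48.89°, λ = atan2(p_y, p_x) ≈ 48.88°.

≈ lat 49°, lon 49°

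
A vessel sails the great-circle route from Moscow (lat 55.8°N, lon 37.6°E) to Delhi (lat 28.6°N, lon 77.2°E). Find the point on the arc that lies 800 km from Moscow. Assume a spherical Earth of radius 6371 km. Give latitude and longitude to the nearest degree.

≈ lat 52°N, lon 48°E

Write both endpoints as unit vectors p₁, p₂ with components (cos φ cos λ, cos φ sin λ, sin φ).
The central angle between the endpoints is δ = arccos(p₁·p₂) ≈ 0.682 rad (39.1°). The total great-circle distance is δ·R ≈ 0.682 × 6371 ≈ 4347 km, so the target fraction is f = 800/4347 ≈ 0.184.
Interpolate at f ≈ 0.184 with slerp weights a = sin((1−f)δ)/sin δ ≈ 0.838, b = sin(fδ)/sin δ ≈ 0.199.
p = a·p₁ + b·p₂ ≈ (0.412, 0.457, 0.788); φ = arcsin(p_z) ≈ 52.01°, λ = atan2(p_y, p_x) ≈ 48.00°.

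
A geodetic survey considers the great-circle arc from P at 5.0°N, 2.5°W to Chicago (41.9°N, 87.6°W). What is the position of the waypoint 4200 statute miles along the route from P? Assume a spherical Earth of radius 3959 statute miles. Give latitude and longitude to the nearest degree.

≈ 38°N, 59°W

The haversine formula gives a central angle δ ≈ 1.449 rad (83.0°) between the endpoints. The total great-circle distance is δ·R ≈ 1.449 × 3959 ≈ 5736 mi, so the target fraction is f = 4200/5736 ≈ 0.732.
Interpolate at f ≈ 0.732 with slerp weights a = sin((1−f)δ)/sin δ ≈ 0.381, b = sin(fδ)/sin δ ≈ 0.879.
p = a·p₁ + b·p₂ ≈ (0.407, -0.670, 0.620); φ = arcsin(p_z) ≈ 38.35°, λ = atan2(p_y, p_x) ≈ -58.75°.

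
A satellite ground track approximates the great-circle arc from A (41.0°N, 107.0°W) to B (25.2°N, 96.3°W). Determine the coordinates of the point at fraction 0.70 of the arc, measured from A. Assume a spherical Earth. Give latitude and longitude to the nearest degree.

≈ (30°N, 99°W)

Convert each endpoint to a unit vector on the sphere (x = cos φ cos λ, y = cos φ sin λ, z = sin φ).
The central angle between the endpoints is δ = arccos(p₁·p₂) ≈ 0.316 rad (18.1°).
Interpolate at f = 0.70 with slerp weights a = sin((1−f)δ)/sin δ ≈ 0.305, b = sin(fδ)/sin δ ≈ 0.706.
p = a·p₁ + b·p₂ ≈ (-0.137, -0.855, 0.500); φ = arcsin(p_z) ≈ 30.03°, λ = atan2(p_y, p_x) ≈ -99.13°.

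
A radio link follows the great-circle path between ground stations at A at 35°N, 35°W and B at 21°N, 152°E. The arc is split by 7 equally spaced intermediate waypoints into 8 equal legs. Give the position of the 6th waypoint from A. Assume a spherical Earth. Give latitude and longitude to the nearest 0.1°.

Convert each endpoint to a unit vector on the sphere (x = cos φ cos λ, y = cos φ sin λ, z = sin φ).
The central angle between the endpoints is δ = arccos(p₁·p₂) ≈ 2.157 rad (123.6°).
Interpolate at f = 6/8 with slerp weights a = sin((1−f)δ)/sin δ ≈ 0.617, b = sin(fδ)/sin δ ≈ 1.199.
p = a·p₁ + b·p₂ ≈ (-0.575, 0.236, 0.783); φ = arcsin(p_z) ≈ 51.58°, λ = atan2(p_y, p_x) ≈ 157.69°.

≈ 51.6°N, 157.7°E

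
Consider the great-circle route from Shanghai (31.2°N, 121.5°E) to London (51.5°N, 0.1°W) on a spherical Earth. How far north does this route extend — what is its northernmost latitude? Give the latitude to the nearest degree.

≈ 63°N

The great circle lies in the plane with unit normal n̂ = (p₁ × p₂)/|p₁ × p₂|.
Here n̂_z ≈ -0.457; the vertex latitude is φ_max = arccos|n̂_z| ≈ 62.8°.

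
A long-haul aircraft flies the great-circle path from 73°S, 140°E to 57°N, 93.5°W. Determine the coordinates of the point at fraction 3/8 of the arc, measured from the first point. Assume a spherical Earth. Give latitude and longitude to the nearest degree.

Convert each endpoint to a unit vector on the sphere (x = cos φ cos λ, y = cos φ sin λ, z = sin φ).
The central angle between the endpoints is δ = arccos(p₁·p₂) ≈ 2.683 rad (153.7°).
Interpolate at f = 3/8 with slerp weights a = sin((1−f)δ)/sin δ ≈ 2.247, b = sin(fδ)/sin δ ≈ 1.909.
p = a·p₁ + b·p₂ ≈ (-0.567, -0.615, -0.548); φ = arcsin(p_z) ≈ -33.21°, λ = atan2(p_y, p_x) ≈ -132.64°.

≈ 33°S, 133°W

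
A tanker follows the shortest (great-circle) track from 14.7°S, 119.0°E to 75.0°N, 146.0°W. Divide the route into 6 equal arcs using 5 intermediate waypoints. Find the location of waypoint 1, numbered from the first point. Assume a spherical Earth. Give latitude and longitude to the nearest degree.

≈ 2°N, 124°E

Convert each endpoint to a unit vector on the sphere (x = cos φ cos λ, y = cos φ sin λ, z = sin φ).
The central angle between the endpoints is δ = arccos(p₁·p₂) ≈ 1.841 rad (105.5°).
Interpolate at f = 1/6 with slerp weights a = sin((1−f)δ)/sin δ ≈ 1.037, b = sin(fδ)/sin δ ≈ 0.313.
p = a·p₁ + b·p₂ ≈ (-0.554, 0.832, 0.040); φ = arcsin(p_z) ≈ 2.27°, λ = atan2(p_y, p_x) ≈ 123.64°.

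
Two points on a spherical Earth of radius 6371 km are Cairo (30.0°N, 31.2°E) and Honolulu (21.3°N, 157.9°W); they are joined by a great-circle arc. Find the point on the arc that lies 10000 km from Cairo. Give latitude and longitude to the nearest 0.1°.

≈ 58.4°N, 169.7°W

From cos δ = sin φ₁ sin φ₂ + cos φ₁ cos φ₂ cos Δλ, the central angle is δ ≈ 2.233 rad (128.0°). The total great-circle distance is δ·R ≈ 2.233 × 6371 ≈ 14228 km, so the target fraction is f = 10000/14228 ≈ 0.703.
Interpolate at f ≈ 0.703 with slerp weights a = sin((1−f)δ)/sin δ ≈ 0.781, b = sin(fδ)/sin δ ≈ 1.268.
p = a·p₁ + b·p₂ ≈ (-0.516, -0.094, 0.851); φ = arcsin(p_z) ≈ 58.36°, λ = atan2(p_y, p_x) ≈ -169.67°.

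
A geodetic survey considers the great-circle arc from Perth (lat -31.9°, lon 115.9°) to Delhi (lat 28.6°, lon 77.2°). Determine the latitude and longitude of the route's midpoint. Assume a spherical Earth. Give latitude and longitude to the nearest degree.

Convert each endpoint to a unit vector on the sphere (x = cos φ cos λ, y = cos φ sin λ, z = sin φ).
The central angle between the endpoints is δ = arccos(p₁·p₂) ≈ 1.236 rad (70.8°).
Interpolate at f = 1/2 with slerp weights a = sin((1−f)δ)/sin δ ≈ 0.613, b = sin(fδ)/sin δ ≈ 0.613.
p = a·p₁ + b·p₂ ≈ (-0.108, 0.994, -0.031); φ = arcsin(p_z) ≈ -1.75°, λ = atan2(p_y, p_x) ≈ 96.21°.

≈ lat -2°, lon 96°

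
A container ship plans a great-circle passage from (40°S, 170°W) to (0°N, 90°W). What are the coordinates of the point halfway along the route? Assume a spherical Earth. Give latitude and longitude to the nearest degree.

≈ (25°S, 124°W)

From cos δ = sin φ₁ sin φ₂ + cos φ₁ cos φ₂ cos Δλ, the central angle is δ ≈ 1.437 rad (82.4°).
Interpolate at f = 1/2 with slerp weights a = sin((1−f)δ)/sin δ ≈ 0.664, b = sin(fδ)/sin δ ≈ 0.664.
p = a·p₁ + b·p₂ ≈ (-0.501, -0.753, -0.427); φ = arcsin(p_z) ≈ -25.28°, λ = atan2(p_y, p_x) ≈ -123.66°.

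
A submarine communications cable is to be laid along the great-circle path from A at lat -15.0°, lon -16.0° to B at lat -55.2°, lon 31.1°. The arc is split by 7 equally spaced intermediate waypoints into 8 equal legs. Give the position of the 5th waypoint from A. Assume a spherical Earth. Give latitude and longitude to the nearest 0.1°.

≈ lat -42.4°, lon 6.9°

Write both endpoints as unit vectors p₁, p₂ with components (cos φ cos λ, cos φ sin λ, sin φ).
The central angle between the endpoints is δ = arccos(p₁·p₂) ≈ 0.942 rad (54.0°).
Interpolate at f = 5/8 with slerp weights a = sin((1−f)δ)/sin δ ≈ 0.428, b = sin(fδ)/sin δ ≈ 0.687.
p = a·p₁ + b·p₂ ≈ (0.733, 0.089, -0.675); φ = arcsin(p_z) ≈ -42.43°, λ = atan2(p_y, p_x) ≈ 6.89°.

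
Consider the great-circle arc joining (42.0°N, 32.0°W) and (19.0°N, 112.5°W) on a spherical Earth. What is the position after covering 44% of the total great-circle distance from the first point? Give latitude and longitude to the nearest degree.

≈ (39°N, 73°W)

Write both endpoints as unit vectors p₁, p₂ with components (cos φ cos λ, cos φ sin λ, sin φ).
The central angle between the endpoints is δ = arccos(p₁·p₂) ≈ 1.230 rad (70.5°).
Interpolate at f = 0.44 with slerp weights a = sin((1−f)δ)/sin δ ≈ 0.674, b = sin(fδ)/sin δ ≈ 0.547.
p = a·p₁ + b·p₂ ≈ (0.227, -0.743, 0.629); φ = arcsin(p_z) ≈ 39.00°, λ = atan2(p_y, p_x) ≈ -73.00°.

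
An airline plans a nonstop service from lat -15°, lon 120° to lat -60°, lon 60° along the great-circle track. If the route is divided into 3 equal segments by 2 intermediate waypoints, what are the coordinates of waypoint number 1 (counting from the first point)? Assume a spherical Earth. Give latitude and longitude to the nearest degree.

≈ lat -33°, lon 108°

From cos δ = sin φ₁ sin φ₂ + cos φ₁ cos φ₂ cos Δλ, the central angle is δ ≈ 1.086 rad (62.2°).
Interpolate at f = 1/3 with slerp weights a = sin((1−f)δ)/sin δ ≈ 0.749, b = sin(fδ)/sin δ ≈ 0.400.
p = a·p₁ + b·p₂ ≈ (-0.262, 0.800, -0.540); φ = arcsin(p_z) ≈ -32.72°, λ = atan2(p_y, p_x) ≈ 108.11°.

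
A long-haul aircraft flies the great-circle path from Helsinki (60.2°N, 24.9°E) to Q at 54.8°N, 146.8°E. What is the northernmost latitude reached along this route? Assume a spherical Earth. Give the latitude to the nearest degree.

The great circle lies in the plane with unit normal n̂ = (p₁ × p₂)/|p₁ × p₂|.
Here n̂_z ≈ +0.293; the vertex latitude is φ_max = arccos|n̂_z| ≈ 73.0°.
Check via Clairaut: cos φ_max = |cos φ₁| · sin C = cos(60.2°)·sin(36.1°) ≈ 0.293, again giving ≈ 73.0°.

≈ 73°N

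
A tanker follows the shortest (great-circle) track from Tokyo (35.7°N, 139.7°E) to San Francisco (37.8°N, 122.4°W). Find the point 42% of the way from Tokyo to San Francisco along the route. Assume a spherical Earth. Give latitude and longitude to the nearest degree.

Convert each endpoint to a unit vector on the sphere (x = cos φ cos λ, y = cos φ sin λ, z = sin φ).
The central angle between the endpoints is δ = arccos(p₁·p₂) ≈ 1.298 rad (74.4°).
Interpolate at f = 0.42 with slerp weights a = sin((1−f)δ)/sin δ ≈ 0.710, b = sin(fδ)/sin δ ≈ 0.538.
p = a·p₁ + b·p₂ ≈ (-0.668, 0.014, 0.744); φ = arcsin(p_z) ≈ 48.10°, λ = atan2(p_y, p_x) ≈ 178.83°.

≈ 48°N, 179°E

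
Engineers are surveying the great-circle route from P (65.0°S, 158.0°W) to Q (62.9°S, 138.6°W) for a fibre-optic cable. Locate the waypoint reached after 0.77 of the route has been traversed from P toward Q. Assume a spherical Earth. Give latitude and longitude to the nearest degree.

≈ (64°S, 143°W)

From cos δ = sin φ₁ sin φ₂ + cos φ₁ cos φ₂ cos Δλ, the central angle is δ ≈ 0.152 rad (8.7°).
Interpolate at f = 0.77 with slerp weights a = sin((1−f)δ)/sin δ ≈ 0.231, b = sin(fδ)/sin δ ≈ 0.771.
p = a·p₁ + b·p₂ ≈ (-0.354, -0.269, -0.896); φ = arcsin(p_z) ≈ -63.61°, λ = atan2(p_y, p_x) ≈ -142.78°.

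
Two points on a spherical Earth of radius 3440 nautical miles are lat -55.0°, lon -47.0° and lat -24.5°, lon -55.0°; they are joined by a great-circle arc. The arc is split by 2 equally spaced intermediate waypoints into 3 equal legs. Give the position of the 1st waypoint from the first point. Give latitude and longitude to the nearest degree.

From cos δ = sin φ₁ sin φ₂ + cos φ₁ cos φ₂ cos Δλ, the central angle is δ ≈ 0.542 rad (31.1°).
Interpolate at f = 1/3 with slerp weights a = sin((1−f)δ)/sin δ ≈ 0.685, b = sin(fδ)/sin δ ≈ 0.348.
p = a·p₁ + b·p₂ ≈ (0.450, -0.547, -0.706); φ = arcsin(p_z) ≈ -44.90°, λ = atan2(p_y, p_x) ≈ -50.57°.

≈ lat -45°, lon -51°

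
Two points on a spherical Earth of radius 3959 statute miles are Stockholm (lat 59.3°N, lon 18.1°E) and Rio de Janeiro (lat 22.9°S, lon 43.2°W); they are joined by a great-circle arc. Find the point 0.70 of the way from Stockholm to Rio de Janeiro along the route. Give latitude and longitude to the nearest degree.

Write both endpoints as unit vectors p₁, p₂ with components (cos φ cos λ, cos φ sin λ, sin φ).
The central angle between the endpoints is δ = arccos(p₁·p₂) ≈ 1.680 rad (96.2°).
Interpolate at f = 0.70 with slerp weights a = sin((1−f)δ)/sin δ ≈ 0.486, b = sin(fδ)/sin δ ≈ 0.929.
p = a·p₁ + b·p₂ ≈ (0.859, -0.508, 0.056); φ = arcsin(p_z) ≈ 3.23°, λ = atan2(p_y, p_x) ≈ -30.62°.

≈ lat 3°N, lon 31°W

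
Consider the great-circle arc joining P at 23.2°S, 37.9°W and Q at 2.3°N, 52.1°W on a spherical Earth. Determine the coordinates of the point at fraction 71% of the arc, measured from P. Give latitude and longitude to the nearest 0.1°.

≈ 5.1°S, 48.2°W

Write both endpoints as unit vectors p₁, p₂ with components (cos φ cos λ, cos φ sin λ, sin φ).
The central angle between the endpoints is δ = arccos(p₁·p₂) ≈ 0.506 rad (29.0°).
Interpolate at f = 0.71 with slerp weights a = sin((1−f)δ)/sin δ ≈ 0.302, b = sin(fδ)/sin δ ≈ 0.725.
p = a·p₁ + b·p₂ ≈ (0.664, -0.742, -0.090); φ = arcsin(p_z) ≈ -5.15°, λ = atan2(p_y, p_x) ≈ -48.18°.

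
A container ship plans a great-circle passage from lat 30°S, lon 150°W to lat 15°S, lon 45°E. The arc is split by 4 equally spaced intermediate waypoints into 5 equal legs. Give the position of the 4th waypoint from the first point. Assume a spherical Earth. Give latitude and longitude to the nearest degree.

The haversine formula gives a central angle δ ≈ 2.317 rad (132.7°) between the endpoints.
Interpolate at f = 4/5 with slerp weights a = sin((1−f)δ)/sin δ ≈ 0.608, b = sin(fδ)/sin δ ≈ 1.307.
p = a·p₁ + b·p₂ ≈ (0.437, 0.630, -0.643); φ = arcsin(p_z) ≈ -39.99°, λ = atan2(p_y, p_x) ≈ 55.25°.

≈ lat 40°S, lon 55°E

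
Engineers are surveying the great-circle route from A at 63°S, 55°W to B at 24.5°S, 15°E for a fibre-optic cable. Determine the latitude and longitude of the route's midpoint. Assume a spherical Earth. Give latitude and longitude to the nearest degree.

Write both endpoints as unit vectors p₁, p₂ with components (cos φ cos λ, cos φ sin λ, sin φ).
The central angle between the endpoints is δ = arccos(p₁·p₂) ≈ 1.035 rad (59.3°).
Interpolate at f = 1/2 with slerp weights a = sin((1−f)δ)/sin δ ≈ 0.575, b = sin(fδ)/sin δ ≈ 0.575.
p = a·p₁ + b·p₂ ≈ (0.655, -0.078, -0.751); φ = arcsin(p_z) ≈ -48.69°, λ = atan2(p_y, p_x) ≈ -6.83°.

≈ 49°S, 7°W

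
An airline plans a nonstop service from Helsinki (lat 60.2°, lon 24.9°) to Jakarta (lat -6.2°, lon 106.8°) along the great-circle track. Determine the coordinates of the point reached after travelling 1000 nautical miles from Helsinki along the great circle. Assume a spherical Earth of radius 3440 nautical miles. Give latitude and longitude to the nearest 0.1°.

The haversine formula gives a central angle δ ≈ 1.595 rad (91.4°) between the endpoints. The total great-circle distance is δ·R ≈ 1.595 × 3440 ≈ 5486 nmi, so the target fraction is f = 1000/5486 ≈ 0.182.
Interpolate at f ≈ 0.182 with slerp weights a = sin((1−f)δ)/sin δ ≈ 0.965, b = sin(fδ)/sin δ ≈ 0.287.
p = a·p₁ + b·p₂ ≈ (0.353, 0.475, 0.806); φ = arcsin(p_z) ≈ 53.74°, λ = atan2(p_y, p_x) ≈ 53.40°.

≈ lat 53.7°, lon 53.4°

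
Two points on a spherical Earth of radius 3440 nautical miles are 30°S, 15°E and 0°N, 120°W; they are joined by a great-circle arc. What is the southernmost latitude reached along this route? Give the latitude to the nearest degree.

The great circle lies in the plane with unit normal n̂ = (p₁ × p₂)/|p₁ × p₂|.
Here n̂_z ≈ -0.775; the vertex latitude is φ_max = arccos|n̂_z| ≈ 39.2°.
Check via Clairaut: cos φ_max = |cos φ₁| · sin C = cos(30.0°)·sin(116.6°) ≈ 0.775, again giving ≈ 39.2°.

≈ 39°S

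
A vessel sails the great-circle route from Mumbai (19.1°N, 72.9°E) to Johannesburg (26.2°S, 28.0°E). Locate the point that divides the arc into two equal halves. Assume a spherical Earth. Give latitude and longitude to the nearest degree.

Convert each endpoint to a unit vector on the sphere (x = cos φ cos λ, y = cos φ sin λ, z = sin φ).
The central angle between the endpoints is δ = arccos(p₁·p₂) ≈ 1.097 rad (62.9°).
Interpolate at f = 1/2 with slerp weights a = sin((1−f)δ)/sin δ ≈ 0.586, b = sin(fδ)/sin δ ≈ 0.586.
p = a·p₁ + b·p₂ ≈ (0.627, 0.776, -0.067); φ = arcsin(p_z) ≈ -3.84°, λ = atan2(p_y, p_x) ≈ 51.06°.

≈ 4°S, 51°E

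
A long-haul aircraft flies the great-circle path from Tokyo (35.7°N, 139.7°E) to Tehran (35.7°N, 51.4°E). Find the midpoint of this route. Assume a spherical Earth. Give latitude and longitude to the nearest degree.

≈ 45°N, 96°E

The haversine formula gives a central angle δ ≈ 1.202 rad (68.9°) between the endpoints.
Interpolate at f = 1/2 with slerp weights a = sin((1−f)δ)/sin δ ≈ 0.606, b = sin(fδ)/sin δ ≈ 0.606.
p = a·p₁ + b·p₂ ≈ (-0.068, 0.703, 0.708); φ = arcsin(p_z) ≈ 45.04°, λ = atan2(p_y, p_x) ≈ 95.55°.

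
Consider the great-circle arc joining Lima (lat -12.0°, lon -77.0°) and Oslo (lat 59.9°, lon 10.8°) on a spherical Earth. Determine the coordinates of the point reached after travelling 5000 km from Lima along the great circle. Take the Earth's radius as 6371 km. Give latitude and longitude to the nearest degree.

Convert each endpoint to a unit vector on the sphere (x = cos φ cos λ, y = cos φ sin λ, z = sin φ).
The central angle between the endpoints is δ = arccos(p₁·p₂) ≈ 1.733 rad (99.3°). The total great-circle distance is δ·R ≈ 1.733 × 6371 ≈ 11038 km, so the target fraction is f = 5000/11038 ≈ 0.453.
Interpolate at f ≈ 0.453 with slerp weights a = sin((1−f)δ)/sin δ ≈ 0.823, b = sin(fδ)/sin δ ≈ 0.716.
p = a·p₁ + b·p₂ ≈ (0.534, -0.717, 0.448); φ = arcsin(p_z) ≈ 26.64°, λ = atan2(p_y, p_x) ≈ -53.33°.

≈ lat 27°, lon -53°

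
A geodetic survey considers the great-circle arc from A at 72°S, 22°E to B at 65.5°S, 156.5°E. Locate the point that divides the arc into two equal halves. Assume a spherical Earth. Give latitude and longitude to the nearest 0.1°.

Write both endpoints as unit vectors p₁, p₂ with components (cos φ cos λ, cos φ sin λ, sin φ).
The central angle between the endpoints is δ = arccos(p₁·p₂) ≈ 0.683 rad (39.1°).
Interpolate at f = 1/2 with slerp weights a = sin((1−f)δ)/sin δ ≈ 0.531, b = sin(fδ)/sin δ ≈ 0.531.
p = a·p₁ + b·p₂ ≈ (-0.050, 0.149, -0.988); φ = arcsin(p_z) ≈ -80.95°, λ = atan2(p_y, p_x) ≈ 108.45°.

≈ 81.0°S, 108.4°E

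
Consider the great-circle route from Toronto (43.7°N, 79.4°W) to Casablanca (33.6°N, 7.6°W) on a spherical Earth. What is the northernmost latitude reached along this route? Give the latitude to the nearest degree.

The great circle lies in the plane with unit normal n̂ = (p₁ × p₂)/|p₁ × p₂|.
Here n̂_z ≈ +0.696; the vertex latitude is φ_max = arccos|n̂_z| ≈ 45.9°.
Check via Clairaut: cos φ_max = |cos φ₁| · sin C = cos(43.7°)·sin(74.4°) ≈ 0.696, again giving ≈ 45.9°.

≈ 46°N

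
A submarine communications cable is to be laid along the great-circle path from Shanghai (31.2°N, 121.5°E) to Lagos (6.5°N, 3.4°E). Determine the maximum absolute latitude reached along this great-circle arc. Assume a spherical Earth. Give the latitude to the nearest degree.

≈ 37°N

The great circle lies in the plane with unit normal n̂ = (p₁ × p₂)/|p₁ × p₂|.
Here n̂_z ≈ -0.798; the vertex latitude is φ_max = arccos|n̂_z| ≈ 37.1°.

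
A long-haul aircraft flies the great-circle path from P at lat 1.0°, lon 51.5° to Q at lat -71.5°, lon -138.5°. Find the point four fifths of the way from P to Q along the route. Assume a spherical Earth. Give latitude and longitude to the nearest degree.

≈ lat -85°, lon 94°

Write both endpoints as unit vectors p₁, p₂ with components (cos φ cos λ, cos φ sin λ, sin φ).
The central angle between the endpoints is δ = arccos(p₁·p₂) ≈ 1.906 rad (109.2°).
Interpolate at f = 4/5 with slerp weights a = sin((1−f)δ)/sin δ ≈ 0.394, b = sin(fδ)/sin δ ≈ 1.058.
p = a·p₁ + b·p₂ ≈ (-0.006, 0.086, -0.996); φ = arcsin(p_z) ≈ -85.06°, λ = atan2(p_y, p_x) ≈ 94.11°.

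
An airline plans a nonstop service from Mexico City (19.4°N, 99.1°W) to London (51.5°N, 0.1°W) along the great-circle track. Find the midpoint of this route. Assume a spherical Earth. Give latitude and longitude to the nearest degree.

≈ 47°N, 63°W

The haversine formula gives a central angle δ ≈ 1.402 rad (80.3°) between the endpoints.
Interpolate at f = 1/2 with slerp weights a = sin((1−f)δ)/sin δ ≈ 0.654, b = sin(fδ)/sin δ ≈ 0.654.
p = a·p₁ + b·p₂ ≈ (0.310, -0.610, 0.729); φ = arcsin(p_z) ≈ 46.83°, λ = atan2(p_y, p_x) ≈ -63.09°.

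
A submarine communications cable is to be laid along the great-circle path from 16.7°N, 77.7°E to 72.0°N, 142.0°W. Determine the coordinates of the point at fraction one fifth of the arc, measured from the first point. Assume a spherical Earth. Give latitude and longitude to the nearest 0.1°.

The haversine formula gives a central angle δ ≈ 1.525 rad (87.4°) between the endpoints.
Interpolate at f = 1/5 with slerp weights a = sin((1−f)δ)/sin δ ≈ 0.940, b = sin(fδ)/sin δ ≈ 0.301.
p = a·p₁ + b·p₂ ≈ (0.119, 0.823, 0.556); φ = arcsin(p_z) ≈ 33.79°, λ = atan2(p_y, p_x) ≈ 81.79°.

≈ 33.8°N, 81.8°E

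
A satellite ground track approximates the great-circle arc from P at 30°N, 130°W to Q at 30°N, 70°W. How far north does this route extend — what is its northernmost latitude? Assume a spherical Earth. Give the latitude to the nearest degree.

The great circle lies in the plane with unit normal n̂ = (p₁ × p₂)/|p₁ × p₂|.
Here n̂_z ≈ +0.832; the vertex latitude is φ_max = arccos|n̂_z| ≈ 33.7°.

≈ 34°N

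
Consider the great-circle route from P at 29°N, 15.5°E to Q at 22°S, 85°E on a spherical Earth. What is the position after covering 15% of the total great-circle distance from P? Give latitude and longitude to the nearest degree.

The haversine formula gives a central angle δ ≈ 1.468 rad (84.1°) between the endpoints.
Interpolate at f = 0.15 with slerp weights a = sin((1−f)δ)/sin δ ≈ 0.953, b = sin(fδ)/sin δ ≈ 0.220.
p = a·p₁ + b·p₂ ≈ (0.821, 0.426, 0.380); φ = arcsin(p_z) ≈ 22.33°, λ = atan2(p_y, p_x) ≈ 27.40°.

≈ 22°N, 27°E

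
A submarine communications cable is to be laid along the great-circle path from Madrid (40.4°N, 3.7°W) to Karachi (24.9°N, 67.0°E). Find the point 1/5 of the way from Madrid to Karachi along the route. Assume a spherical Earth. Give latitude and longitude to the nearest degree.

The haversine formula gives a central angle δ ≈ 1.046 rad (59.9°) between the endpoints.
Interpolate at f = 1/5 with slerp weights a = sin((1−f)δ)/sin δ ≈ 0.858, b = sin(fδ)/sin δ ≈ 0.240.
p = a·p₁ + b·p₂ ≈ (0.737, 0.158, 0.657); φ = arcsin(p_z) ≈ 41.08°, λ = atan2(p_y, p_x) ≈ 12.11°.

≈ (41°N, 12°E)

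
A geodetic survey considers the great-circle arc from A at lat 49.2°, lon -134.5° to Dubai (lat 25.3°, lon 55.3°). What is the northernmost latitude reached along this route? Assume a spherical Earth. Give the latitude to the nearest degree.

The great circle lies in the plane with unit normal n̂ = (p₁ × p₂)/|p₁ × p₂|.
Here n̂_z ≈ -0.104; the vertex latitude is φ_max = arccos|n̂_z| ≈ 84.0°.
Check via Clairaut: cos φ_max = |cos φ₁| · sin C = cos(49.2°)·sin(9.2°) ≈ 0.104, again giving ≈ 84.0°.

≈ 84°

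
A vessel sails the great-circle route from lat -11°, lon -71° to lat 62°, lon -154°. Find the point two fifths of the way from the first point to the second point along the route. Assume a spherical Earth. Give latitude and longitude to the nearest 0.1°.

The haversine formula gives a central angle δ ≈ 1.683 rad (96.4°) between the endpoints.
Interpolate at f = 2/5 with slerp weights a = sin((1−f)δ)/sin δ ≈ 0.852, b = sin(fδ)/sin δ ≈ 0.628.
p = a·p₁ + b·p₂ ≈ (0.008, -0.920, 0.391); φ = arcsin(p_z) ≈ 23.05°, λ = atan2(p_y, p_x) ≈ -89.53°.

≈ lat 23.0°, lon -89.5°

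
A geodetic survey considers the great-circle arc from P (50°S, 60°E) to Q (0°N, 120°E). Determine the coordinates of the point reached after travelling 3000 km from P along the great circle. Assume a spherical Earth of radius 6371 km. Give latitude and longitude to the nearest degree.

≈ (34°S, 90°E)

From cos δ = sin φ₁ sin φ₂ + cos φ₁ cos φ₂ cos Δλ, the central angle is δ ≈ 1.244 rad (71.3°). The total great-circle distance is δ·R ≈ 1.244 × 6371 ≈ 7923 km, so the target fraction is f = 3000/7923 ≈ 0.379.
Interpolate at f ≈ 0.379 with slerp weights a = sin((1−f)δ)/sin δ ≈ 0.737, b = sin(fδ)/sin δ ≈ 0.479.
p = a·p₁ + b·p₂ ≈ (-0.003, 0.825, -0.565); φ = arcsin(p_z) ≈ -34.38°, λ = atan2(p_y, p_x) ≈ 90.18°.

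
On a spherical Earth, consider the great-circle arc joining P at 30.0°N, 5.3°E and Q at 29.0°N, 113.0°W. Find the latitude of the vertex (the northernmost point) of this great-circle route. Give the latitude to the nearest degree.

The great circle lies in the plane with unit normal n̂ = (p₁ × p₂)/|p₁ × p₂|.
Here n̂_z ≈ -0.671; the vertex latitude is φ_max = arccos|n̂_z| ≈ 47.8°.
Check via Clairaut: cos φ_max = |cos φ₁| · sin C = cos(30.0°)·sin(50.8°) ≈ 0.671, again giving ≈ 47.8°.

≈ 48°N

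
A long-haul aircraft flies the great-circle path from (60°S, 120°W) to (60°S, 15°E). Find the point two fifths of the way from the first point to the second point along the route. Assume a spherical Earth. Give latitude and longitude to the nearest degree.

Convert each endpoint to a unit vector on the sphere (x = cos φ cos λ, y = cos φ sin λ, z = sin φ).
The central angle between the endpoints is δ = arccos(p₁·p₂) ≈ 0.960 rad (55.0°).
Interpolate at f = 2/5 with slerp weights a = sin((1−f)δ)/sin δ ≈ 0.665, b = sin(fδ)/sin δ ≈ 0.457.
p = a·p₁ + b·p₂ ≈ (0.055, -0.229, -0.972); φ = arcsin(p_z) ≈ -76.40°, λ = atan2(p_y, p_x) ≈ -76.56°.

≈ (76°S, 77°W)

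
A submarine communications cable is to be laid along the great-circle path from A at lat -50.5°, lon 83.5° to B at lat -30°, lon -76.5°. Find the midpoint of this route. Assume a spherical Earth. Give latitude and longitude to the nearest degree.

The haversine formula gives a central angle δ ≈ 1.703 rad (97.6°) between the endpoints.
Interpolate at f = 1/2 with slerp weights a = sin((1−f)δ)/sin δ ≈ 0.759, b = sin(fδ)/sin δ ≈ 0.759.
p = a·p₁ + b·p₂ ≈ (0.208, -0.159, -0.965); φ = arcsin(p_z) ≈ -74.80°, λ = atan2(p_y, p_x) ≈ -37.46°.

≈ lat -75°, lon -37°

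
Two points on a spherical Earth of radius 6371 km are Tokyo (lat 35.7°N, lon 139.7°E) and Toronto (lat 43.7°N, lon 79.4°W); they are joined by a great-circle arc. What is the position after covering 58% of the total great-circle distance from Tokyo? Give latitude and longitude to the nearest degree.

≈ lat 68°N, lon 139°W

Convert each endpoint to a unit vector on the sphere (x = cos φ cos λ, y = cos φ sin λ, z = sin φ).
The central angle between the endpoints is δ = arccos(p₁·p₂) ≈ 1.623 rad (93.0°).
Interpolate at f = 0.58 with slerp weights a = sin((1−f)δ)/sin δ ≈ 0.631, b = sin(fδ)/sin δ ≈ 0.810.
p = a·p₁ + b·p₂ ≈ (-0.283, -0.244, 0.928); φ = arcsin(p_z) ≈ 68.06°, λ = atan2(p_y, p_x) ≈ -139.27°.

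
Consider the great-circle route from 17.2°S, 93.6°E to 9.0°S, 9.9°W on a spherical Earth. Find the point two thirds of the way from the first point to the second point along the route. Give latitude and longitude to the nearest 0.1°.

≈ 18.1°S, 23.2°E

Convert each endpoint to a unit vector on the sphere (x = cos φ cos λ, y = cos φ sin λ, z = sin φ).
The central angle between the endpoints is δ = arccos(p₁·p₂) ≈ 1.746 rad (100.0°).
Interpolate at f = 2/3 with slerp weights a = sin((1−f)δ)/sin δ ≈ 0.558, b = sin(fδ)/sin δ ≈ 0.933.
p = a·p₁ + b·p₂ ≈ (0.874, 0.374, -0.311); φ = arcsin(p_z) ≈ -18.11°, λ = atan2(p_y, p_x) ≈ 23.16°.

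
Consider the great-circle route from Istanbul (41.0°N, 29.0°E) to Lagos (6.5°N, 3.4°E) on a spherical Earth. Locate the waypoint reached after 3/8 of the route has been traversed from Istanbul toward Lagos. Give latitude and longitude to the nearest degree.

The haversine formula gives a central angle δ ≈ 0.722 rad (41.4°) between the endpoints.
Interpolate at f = 3/8 with slerp weights a = sin((1−f)δ)/sin δ ≈ 0.660, b = sin(fδ)/sin δ ≈ 0.405.
p = a·p₁ + b·p₂ ≈ (0.837, 0.265, 0.479); φ = arcsin(p_z) ≈ 28.60°, λ = atan2(p_y, p_x) ≈ 17.59°.

≈ 29°N, 18°E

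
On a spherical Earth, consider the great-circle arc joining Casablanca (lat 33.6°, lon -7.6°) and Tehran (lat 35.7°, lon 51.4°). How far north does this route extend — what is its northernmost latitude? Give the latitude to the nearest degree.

The great circle lies in the plane with unit normal n̂ = (p₁ × p₂)/|p₁ × p₂|.
Here n̂_z ≈ +0.782; the vertex latitude is φ_max = arccos|n̂_z| ≈ 38.5°.
Check via Clairaut: cos φ_max = |cos φ₁| · sin C = cos(33.6°)·sin(69.9°) ≈ 0.782, again giving ≈ 38.5°.

≈ 39°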